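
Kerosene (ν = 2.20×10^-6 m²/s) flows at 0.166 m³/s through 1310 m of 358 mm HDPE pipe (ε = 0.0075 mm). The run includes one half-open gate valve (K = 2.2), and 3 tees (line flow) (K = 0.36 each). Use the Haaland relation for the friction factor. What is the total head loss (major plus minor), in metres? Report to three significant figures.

H_L ≈ 7.97 m

V = 4Q/(πD²) = 1.649 m/s; V²/2g = 0.1386 m
Re = 2.68×10^5, ε/D = 2.09×10^-5 → f = 0.01481 (Haaland)
Major: h_f = f(L/D)·V²/2g = 0.01481·3659·0.1386 = 7.511 m
Minor: ΣK = 3.28; h_m = ΣK·V²/2g = 0.4547 m
Total H_L = 7.511 + 0.4547 = 7.966 m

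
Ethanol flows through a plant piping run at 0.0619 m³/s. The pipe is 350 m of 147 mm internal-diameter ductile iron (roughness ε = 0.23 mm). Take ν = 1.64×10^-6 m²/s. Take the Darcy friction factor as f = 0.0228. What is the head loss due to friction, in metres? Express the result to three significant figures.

h_f ≈ 36.8 m

V = 4Q/(πD²) = 4·0.0619/(π·0.147²) = 3.647 m/s
h_f = f(L/D)V²/(2g) = 0.02280·(350/0.147)·3.647²/(2·9.81) = 36.81 m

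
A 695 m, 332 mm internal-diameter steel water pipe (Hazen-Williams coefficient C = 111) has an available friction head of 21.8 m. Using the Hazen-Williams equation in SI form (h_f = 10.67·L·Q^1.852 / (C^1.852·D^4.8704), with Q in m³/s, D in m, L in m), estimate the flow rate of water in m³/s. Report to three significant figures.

Rearranging: Q = [h_f·C^1.852·D^4.8704 / (10.67·L)]^(1/1.852)
Q = [21.8·111^1.852·0.332^4.8704 / (10.67·695)]^0.540 = 0.2624 m³/s

Q ≈ 0.262 m³/s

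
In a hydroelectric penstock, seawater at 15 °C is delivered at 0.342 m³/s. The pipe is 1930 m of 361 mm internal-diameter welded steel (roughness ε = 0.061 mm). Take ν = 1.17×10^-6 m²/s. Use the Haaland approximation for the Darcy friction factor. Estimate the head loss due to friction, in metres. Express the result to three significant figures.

V = 4Q/(πD²) = 4·0.342/(π·0.361²) = 3.341 m/s
Re = VD/ν = 3.341·0.361/1.17×10^-6 = 1.03×10^6 → turbulent
ε/D = 0.061/361 = 1.69×10^-4
Haaland: f = 0.01422
h_f = f(L/D)V²/(2g) = 0.01422·(1930/0.361)·3.341²/(2·9.81) = 43.25 m

h_f ≈ 43.2 m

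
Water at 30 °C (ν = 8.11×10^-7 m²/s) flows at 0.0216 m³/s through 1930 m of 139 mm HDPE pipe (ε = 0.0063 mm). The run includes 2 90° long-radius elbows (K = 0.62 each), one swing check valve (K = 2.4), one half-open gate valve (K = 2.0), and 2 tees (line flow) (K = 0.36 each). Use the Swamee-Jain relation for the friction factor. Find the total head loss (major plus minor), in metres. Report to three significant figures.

H_L ≈ 22.7 m

V = 4Q/(πD²) = 1.423 m/s; V²/2g = 0.1033 m
Re = 2.44×10^5, ε/D = 4.53×10^-5 → f = 0.01540 (Swamee-Jain)
Major: h_f = f(L/D)·V²/2g = 0.01540·13885·0.1033 = 22.09 m
Minor: ΣK = 6.36; h_m = ΣK·V²/2g = 0.6568 m
Total H_L = 22.09 + 0.6568 = 22.74 m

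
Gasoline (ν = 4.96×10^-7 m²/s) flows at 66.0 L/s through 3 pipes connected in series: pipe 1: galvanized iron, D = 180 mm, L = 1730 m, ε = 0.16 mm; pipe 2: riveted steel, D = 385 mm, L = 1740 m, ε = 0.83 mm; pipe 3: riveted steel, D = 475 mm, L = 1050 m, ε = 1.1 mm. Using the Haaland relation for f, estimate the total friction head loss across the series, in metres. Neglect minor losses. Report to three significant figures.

Pipe 1: V = 2.594 m/s, Re = 9.41×10^5, ε/D = 8.89×10^-4, f = 0.01943, h_1 = f(L/D)V²/2g = 64.03 m
Pipe 2: V = 0.5669 m/s, Re = 4.40×10^5, ε/D = 0.00216, f = 0.02429, h_2 = f(L/D)V²/2g = 1.798 m
Pipe 3: V = 0.3724 m/s, Re = 3.57×10^5, ε/D = 0.00232, f = 0.02482, h_3 = f(L/D)V²/2g = 0.3878 m
Series → Q common, losses add: H = Σh = 66.21 m

H ≈ 66.2 m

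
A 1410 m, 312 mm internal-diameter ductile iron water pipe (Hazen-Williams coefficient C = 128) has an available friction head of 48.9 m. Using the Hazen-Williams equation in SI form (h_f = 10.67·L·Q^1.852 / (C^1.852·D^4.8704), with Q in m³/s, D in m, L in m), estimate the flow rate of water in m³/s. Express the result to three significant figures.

Q ≈ 0.271 m³/s

Rearranging: Q = [h_f·C^1.852·D^4.8704 / (10.67·L)]^(1/1.852)
Q = [48.9·128^1.852·0.312^4.8704 / (10.67·1410)]^0.540 = 0.2713 m³/s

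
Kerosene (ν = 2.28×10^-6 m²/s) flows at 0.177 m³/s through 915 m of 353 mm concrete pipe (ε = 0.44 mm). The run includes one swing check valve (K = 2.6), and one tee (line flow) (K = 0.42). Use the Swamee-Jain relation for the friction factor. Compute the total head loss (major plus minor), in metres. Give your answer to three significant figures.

H_L ≈ 9.91 m

V = 4Q/(πD²) = 1.809 m/s; V²/2g = 0.1667 m
Re = 2.80×10^5, ε/D = 0.00125 → f = 0.02177 (Swamee-Jain)
Major: h_f = f(L/D)·V²/2g = 0.02177·2592·0.1667 = 9.409 m
Minor: ΣK = 3.02; h_m = ΣK·V²/2g = 0.5035 m
Total H_L = 9.409 + 0.5035 = 9.912 m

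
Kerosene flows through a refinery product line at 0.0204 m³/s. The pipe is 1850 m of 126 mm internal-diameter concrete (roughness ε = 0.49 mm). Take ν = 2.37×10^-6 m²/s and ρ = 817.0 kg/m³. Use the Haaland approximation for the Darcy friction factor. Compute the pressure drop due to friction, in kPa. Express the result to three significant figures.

V = 4Q/(πD²) = 4·0.0204/(π·0.126²) = 1.636 m/s
Re = VD/ν = 1.636·0.126/2.37×10^-6 = 8.70×10^4 → turbulent
ε/D = 0.49/126 = 0.00389
Haaland: f = 0.02938
h_f = f(L/D)V²/(2g) = 0.02938·(1850/0.126)·1.636²/(2·9.81) = 58.84 m
Δp = ρg·h_f = 817.0·9.81·58.84 = 471.6 kPa

Δp ≈ 472 kPa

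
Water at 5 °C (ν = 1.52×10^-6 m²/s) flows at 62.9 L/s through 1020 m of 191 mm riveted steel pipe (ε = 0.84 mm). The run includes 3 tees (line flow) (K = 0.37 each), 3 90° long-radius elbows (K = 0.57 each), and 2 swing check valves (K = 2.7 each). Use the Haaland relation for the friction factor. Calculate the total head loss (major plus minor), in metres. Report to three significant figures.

H_L ≈ 40.9 m

V = 4Q/(πD²) = 2.195 m/s; V²/2g = 0.2456 m
Re = 2.76×10^5, ε/D = 0.00440 → f = 0.02962 (Haaland)
Major: h_f = f(L/D)·V²/2g = 0.02962·5340·0.2456 = 38.86 m
Minor: ΣK = 8.22; h_m = ΣK·V²/2g = 2.019 m
Total H_L = 38.86 + 2.019 = 40.88 m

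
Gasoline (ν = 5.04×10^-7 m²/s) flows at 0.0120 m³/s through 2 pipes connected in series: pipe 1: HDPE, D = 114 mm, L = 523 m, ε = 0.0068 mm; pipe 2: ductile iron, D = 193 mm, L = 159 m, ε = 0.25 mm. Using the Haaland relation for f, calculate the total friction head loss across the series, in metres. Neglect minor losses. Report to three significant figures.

H ≈ 5.06 m

Pipe 1: V = 1.176 m/s, Re = 2.66×10^5, ε/D = 5.96×10^-5, f = 0.01516, h_1 = f(L/D)V²/2g = 4.899 m
Pipe 2: V = 0.4102 m/s, Re = 1.57×10^5, ε/D = 0.00130, f = 0.02228, h_2 = f(L/D)V²/2g = 0.1574 m
Series → Q common, losses add: H = Σh = 5.056 m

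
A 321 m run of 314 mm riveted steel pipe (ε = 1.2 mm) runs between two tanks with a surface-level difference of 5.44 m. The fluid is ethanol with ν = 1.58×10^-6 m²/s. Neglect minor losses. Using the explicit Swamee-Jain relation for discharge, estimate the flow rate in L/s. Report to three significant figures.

Q ≈ 149 L/s

Swamee-Jain (Type II): Q = -0.965·√(gD⁵h_f/L)·ln[ε/(3.7D) + √(3.17ν²L/(gD³h_f))]
√(gD⁵h_f/L) = √(9.81·0.314⁵·5.44/321) = 0.02253
ε/(3.7D) = 0.00103; √(3.17ν²L/(gD³h_f)) = 3.92×10^-5
Q = -0.965·0.02253·ln(0.001072) = 0.1487 m³/s
Check: V = 1.92 m/s, Re = 3.81×10^5, f = 0.02846, h_f = 5.47 m ≈ 5.44 m ✓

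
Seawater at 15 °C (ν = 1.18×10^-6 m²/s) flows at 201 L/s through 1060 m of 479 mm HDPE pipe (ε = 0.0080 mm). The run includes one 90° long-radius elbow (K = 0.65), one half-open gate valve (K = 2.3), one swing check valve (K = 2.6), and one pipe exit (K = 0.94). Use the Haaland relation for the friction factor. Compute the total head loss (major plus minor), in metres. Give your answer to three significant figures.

H_L ≈ 2.30 m

V = 4Q/(πD²) = 1.115 m/s; V²/2g = 0.06341 m
Re = 4.53×10^5, ε/D = 1.67×10^-5 → f = 0.01348 (Haaland)
Major: h_f = f(L/D)·V²/2g = 0.01348·2213·0.06341 = 1.892 m
Minor: ΣK = 6.49; h_m = ΣK·V²/2g = 0.4115 m
Total H_L = 1.892 + 0.4115 = 2.303 m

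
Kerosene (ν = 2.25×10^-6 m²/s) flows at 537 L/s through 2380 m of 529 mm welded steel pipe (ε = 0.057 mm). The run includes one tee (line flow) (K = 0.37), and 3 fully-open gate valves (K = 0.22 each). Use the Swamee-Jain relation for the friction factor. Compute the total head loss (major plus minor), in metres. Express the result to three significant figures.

V = 4Q/(πD²) = 2.443 m/s; V²/2g = 0.3043 m
Re = 5.74×10^5, ε/D = 1.08×10^-4 → f = 0.01434 (Swamee-Jain)
Major: h_f = f(L/D)·V²/2g = 0.01434·4499·0.3043 = 19.63 m
Minor: ΣK = 1.03; h_m = ΣK·V²/2g = 0.3134 m
Total H_L = 19.63 + 0.3134 = 19.94 m

H_L ≈ 19.9 m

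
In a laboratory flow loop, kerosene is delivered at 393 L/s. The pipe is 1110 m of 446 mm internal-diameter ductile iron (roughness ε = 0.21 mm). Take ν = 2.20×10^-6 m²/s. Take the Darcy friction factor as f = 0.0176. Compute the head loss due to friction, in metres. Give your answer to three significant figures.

h_f ≈ 14.1 m

V = 4Q/(πD²) = 4·0.393/(π·0.446²) = 2.516 m/s
h_f = f(L/D)V²/(2g) = 0.01760·(1110/0.446)·2.516²/(2·9.81) = 14.13 m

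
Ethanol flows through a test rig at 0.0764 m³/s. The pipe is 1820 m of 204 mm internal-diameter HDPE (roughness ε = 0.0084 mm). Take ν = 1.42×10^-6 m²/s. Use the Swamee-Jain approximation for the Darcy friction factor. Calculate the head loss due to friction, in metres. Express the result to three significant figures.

V = 4Q/(πD²) = 4·0.0764/(π·0.204²) = 2.337 m/s
Re = VD/ν = 2.337·0.204/1.42×10^-6 = 3.36×10^5 → turbulent
ε/D = 0.0084/204 = 4.12×10^-5
Swamee-Jain: f = 0.01457
h_f = f(L/D)V²/(2g) = 0.01457·(1820/0.204)·2.337²/(2·9.81) = 36.21 m

h_f ≈ 36.2 m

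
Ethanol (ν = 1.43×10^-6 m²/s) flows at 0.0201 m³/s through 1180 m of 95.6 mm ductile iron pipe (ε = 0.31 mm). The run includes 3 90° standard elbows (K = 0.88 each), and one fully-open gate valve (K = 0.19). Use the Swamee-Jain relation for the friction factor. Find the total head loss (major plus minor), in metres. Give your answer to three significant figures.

H_L ≈ 137 m

V = 4Q/(πD²) = 2.800 m/s; V²/2g = 0.3997 m
Re = 1.87×10^5, ε/D = 0.00324 → f = 0.02761 (Swamee-Jain)
Major: h_f = f(L/D)·V²/2g = 0.02761·12343·0.3997 = 136.2 m
Minor: ΣK = 2.83; h_m = ΣK·V²/2g = 1.131 m
Total H_L = 136.2 + 1.131 = 137.3 m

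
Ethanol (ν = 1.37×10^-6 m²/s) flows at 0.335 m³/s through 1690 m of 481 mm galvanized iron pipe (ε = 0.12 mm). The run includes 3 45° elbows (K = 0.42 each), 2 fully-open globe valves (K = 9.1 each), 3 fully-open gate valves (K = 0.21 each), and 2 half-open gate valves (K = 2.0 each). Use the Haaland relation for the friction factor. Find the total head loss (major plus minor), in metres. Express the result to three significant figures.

V = 4Q/(πD²) = 1.844 m/s; V²/2g = 0.1732 m
Re = 6.47×10^5, ε/D = 2.49×10^-4 → f = 0.01547 (Haaland)
Major: h_f = f(L/D)·V²/2g = 0.01547·3514·0.1732 = 9.414 m
Minor: ΣK = 24.1; h_m = ΣK·V²/2g = 4.173 m
Total H_L = 9.414 + 4.173 = 13.59 m

H_L ≈ 13.6 m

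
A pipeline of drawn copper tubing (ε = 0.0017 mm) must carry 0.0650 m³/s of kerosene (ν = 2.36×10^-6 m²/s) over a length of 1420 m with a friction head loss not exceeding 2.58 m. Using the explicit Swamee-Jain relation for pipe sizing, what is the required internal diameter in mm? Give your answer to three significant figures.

Swamee-Jain (Type III): D = 0.66·[ε^1.25·(LQ²/(gh_f))^4.75 + ν·Q^9.4·(L/(gh_f))^5.2]^0.04
LQ²/(gh_f) = 0.2370; L/(gh_f) = 56.10
Term 1 = ε^1.25·(…)^4.75 = 6.58×10^-11; Term 2 = ν·Q^9.4·(…)^5.2 = 2.04×10^-8
D = 0.66·(6.58×10^-11 + 2.04×10^-8)^0.04 = 0.3251 m = 325 mm
Check: V = 0.783 m/s, Re = 1.08×10^5, f = 0.01762, h_f = 2.41 m ≈ 2.58 m ✓

D ≈ 325 mm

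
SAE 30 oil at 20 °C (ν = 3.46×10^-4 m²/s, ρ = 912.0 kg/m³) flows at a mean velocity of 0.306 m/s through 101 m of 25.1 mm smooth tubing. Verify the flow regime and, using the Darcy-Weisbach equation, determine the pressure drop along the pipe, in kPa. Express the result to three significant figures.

Δp ≈ 495 kPa

Re = VD/ν = 0.306·0.02510/3.46×10^-4 = 22.2 → laminar (Re < 2300)
f = 64/Re = 2.883
h_f = f(L/D)V²/(2g) = 2.883·(101/0.02510)·0.306²/(2·9.81) = 55.37 m
Δp = ρg·h_f = 912.0·9.81·55.37 = 495.4 kPa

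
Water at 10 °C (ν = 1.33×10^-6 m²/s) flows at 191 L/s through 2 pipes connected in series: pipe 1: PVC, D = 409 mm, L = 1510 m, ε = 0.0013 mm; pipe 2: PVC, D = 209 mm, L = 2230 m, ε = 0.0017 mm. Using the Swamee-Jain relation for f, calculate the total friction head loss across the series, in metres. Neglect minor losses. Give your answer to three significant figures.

Pipe 1: V = 1.454 m/s, Re = 4.47×10^5, ε/D = 3.18×10^-6, f = 0.01340, h_1 = f(L/D)V²/2g = 5.331 m
Pipe 2: V = 5.567 m/s, Re = 8.75×10^5, ε/D = 8.13×10^-6, f = 0.01206, h_2 = f(L/D)V²/2g = 203.3 m
Series → Q common, losses add: H = Σh = 208.6 m

H ≈ 209 m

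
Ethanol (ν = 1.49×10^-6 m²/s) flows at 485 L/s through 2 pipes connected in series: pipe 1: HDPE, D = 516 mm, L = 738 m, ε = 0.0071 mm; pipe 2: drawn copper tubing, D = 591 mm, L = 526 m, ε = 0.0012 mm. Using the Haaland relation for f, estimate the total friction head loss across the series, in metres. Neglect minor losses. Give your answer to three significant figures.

H ≈ 6.55 m

Pipe 1: V = 2.319 m/s, Re = 8.03×10^5, ε/D = 1.38×10^-5, f = 0.01224, h_1 = f(L/D)V²/2g = 4.801 m
Pipe 2: V = 1.768 m/s, Re = 7.01×10^5, ε/D = 2.03×10^-6, f = 0.01234, h_2 = f(L/D)V²/2g = 1.749 m
Series → Q common, losses add: H = Σh = 6.550 m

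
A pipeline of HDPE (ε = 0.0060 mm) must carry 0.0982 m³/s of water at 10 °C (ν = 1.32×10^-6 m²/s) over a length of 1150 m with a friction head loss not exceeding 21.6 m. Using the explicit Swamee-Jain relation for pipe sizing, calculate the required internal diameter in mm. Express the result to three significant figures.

Swamee-Jain (Type III): D = 0.66·[ε^1.25·(LQ²/(gh_f))^4.75 + ν·Q^9.4·(L/(gh_f))^5.2]^0.04
LQ²/(gh_f) = 0.05234; L/(gh_f) = 5.427
Term 1 = ε^1.25·(…)^4.75 = 2.44×10^-13; Term 2 = ν·Q^9.4·(…)^5.2 = 2.93×10^-12
D = 0.66·(2.44×10^-13 + 2.93×10^-12)^0.04 = 0.2289 m = 229 mm
Check: V = 2.39 m/s, Re = 4.14×10^5, f = 0.01391, h_f = 20.3 m ≈ 21.6 m ✓

D ≈ 229 mm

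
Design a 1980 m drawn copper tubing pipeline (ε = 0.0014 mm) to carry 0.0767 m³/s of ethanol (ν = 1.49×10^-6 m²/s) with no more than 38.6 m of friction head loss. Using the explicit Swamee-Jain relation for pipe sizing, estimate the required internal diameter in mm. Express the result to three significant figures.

Swamee-Jain (Type III): D = 0.66·[ε^1.25·(LQ²/(gh_f))^4.75 + ν·Q^9.4·(L/(gh_f))^5.2]^0.04
LQ²/(gh_f) = 0.03076; L/(gh_f) = 5.229
Term 1 = ε^1.25·(…)^4.75 = 3.17×10^-15; Term 2 = ν·Q^9.4·(…)^5.2 = 2.67×10^-13
D = 0.66·(3.17×10^-15 + 2.67×10^-13)^0.04 = 0.2074 m = 207 mm
Check: V = 2.27 m/s, Re = 3.16×10^5, f = 0.01432, h_f = 35.9 m ≈ 38.6 m ✓

D ≈ 207 mm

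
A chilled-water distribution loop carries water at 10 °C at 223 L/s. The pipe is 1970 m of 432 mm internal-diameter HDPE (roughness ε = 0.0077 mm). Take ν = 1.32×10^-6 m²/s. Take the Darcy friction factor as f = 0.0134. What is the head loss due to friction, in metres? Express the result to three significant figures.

V = 4Q/(πD²) = 4·0.223/(π·0.432²) = 1.521 m/s
h_f = f(L/D)V²/(2g) = 0.01340·(1970/0.432)·1.521²/(2·9.81) = 7.209 m

h_f ≈ 7.21 m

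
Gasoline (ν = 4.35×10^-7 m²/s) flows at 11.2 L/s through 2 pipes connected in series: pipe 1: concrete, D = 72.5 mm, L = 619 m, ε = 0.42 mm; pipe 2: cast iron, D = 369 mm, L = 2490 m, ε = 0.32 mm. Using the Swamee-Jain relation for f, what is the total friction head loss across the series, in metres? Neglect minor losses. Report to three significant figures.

H ≈ 103 m

Pipe 1: V = 2.713 m/s, Re = 4.52×10^5, ε/D = 0.00579, f = 0.03206, h_1 = f(L/D)V²/2g = 102.7 m
Pipe 2: V = 0.1047 m/s, Re = 8.88×10^4, ε/D = 8.67×10^-4, f = 0.02214, h_2 = f(L/D)V²/2g = 0.08353 m
Series → Q common, losses add: H = Σh = 102.8 m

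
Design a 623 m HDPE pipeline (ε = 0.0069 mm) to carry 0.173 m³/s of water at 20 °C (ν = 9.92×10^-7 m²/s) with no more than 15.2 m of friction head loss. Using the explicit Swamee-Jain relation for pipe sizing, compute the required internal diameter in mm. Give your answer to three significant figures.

D ≈ 266 mm

Swamee-Jain (Type III): D = 0.66·[ε^1.25·(LQ²/(gh_f))^4.75 + ν·Q^9.4·(L/(gh_f))^5.2]^0.04
LQ²/(gh_f) = 0.1250; L/(gh_f) = 4.178
Term 1 = ε^1.25·(…)^4.75 = 1.82×10^-11; Term 2 = ν·Q^9.4·(…)^5.2 = 1.16×10^-10
D = 0.66·(1.82×10^-11 + 1.16×10^-10)^0.04 = 0.2658 m = 266 mm
Check: V = 3.12 m/s, Re = 8.35×10^5, f = 0.01251, h_f = 14.5 m ≈ 15.2 m ✓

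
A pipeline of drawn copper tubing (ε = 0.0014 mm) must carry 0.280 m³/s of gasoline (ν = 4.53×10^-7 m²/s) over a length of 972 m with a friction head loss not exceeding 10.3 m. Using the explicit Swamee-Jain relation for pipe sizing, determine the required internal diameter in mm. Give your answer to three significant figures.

D ≈ 366 mm

Swamee-Jain (Type III): D = 0.66·[ε^1.25·(LQ²/(gh_f))^4.75 + ν·Q^9.4·(L/(gh_f))^5.2]^0.04
LQ²/(gh_f) = 0.7542; L/(gh_f) = 9.620
Term 1 = ε^1.25·(…)^4.75 = 1.26×10^-8; Term 2 = ν·Q^9.4·(…)^5.2 = 3.73×10^-7
D = 0.66·(1.26×10^-8 + 3.73×10^-7)^0.04 = 0.3656 m = 366 mm
Check: V = 2.67 m/s, Re = 2.15×10^6, f = 0.01040, h_f = 10.0 m ≈ 10.3 m ✓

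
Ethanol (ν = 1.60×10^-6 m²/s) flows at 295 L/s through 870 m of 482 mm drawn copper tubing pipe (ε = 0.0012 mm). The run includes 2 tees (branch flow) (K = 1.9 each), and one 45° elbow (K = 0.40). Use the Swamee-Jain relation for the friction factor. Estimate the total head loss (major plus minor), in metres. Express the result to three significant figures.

H_L ≈ 3.73 m

V = 4Q/(πD²) = 1.617 m/s; V²/2g = 0.1332 m
Re = 4.87×10^5, ε/D = 2.49×10^-6 → f = 0.01319 (Swamee-Jain)
Major: h_f = f(L/D)·V²/2g = 0.01319·1805·0.1332 = 3.172 m
Minor: ΣK = 4.20; h_m = ΣK·V²/2g = 0.5595 m
Total H_L = 3.172 + 0.5595 = 3.732 m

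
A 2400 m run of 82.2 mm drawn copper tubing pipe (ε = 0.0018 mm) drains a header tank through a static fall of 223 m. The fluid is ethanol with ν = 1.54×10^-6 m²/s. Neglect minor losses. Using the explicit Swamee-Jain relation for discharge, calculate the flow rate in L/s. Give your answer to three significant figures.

Swamee-Jain (Type II): Q = -0.965·√(gD⁵h_f/L)·ln[ε/(3.7D) + √(3.17ν²L/(gD³h_f))]
√(gD⁵h_f/L) = √(9.81·0.0822⁵·223/2400) = 0.001850
ε/(3.7D) = 5.92×10^-6; √(3.17ν²L/(gD³h_f)) = 1.22×10^-4
Q = -0.965·0.001850·ln(1.278×10^-4) = 0.01600 m³/s
Check: V = 3.02 m/s, Re = 1.61×10^5, f = 0.01639, h_f = 222 m ≈ 223 m ✓

Q ≈ 16.0 L/s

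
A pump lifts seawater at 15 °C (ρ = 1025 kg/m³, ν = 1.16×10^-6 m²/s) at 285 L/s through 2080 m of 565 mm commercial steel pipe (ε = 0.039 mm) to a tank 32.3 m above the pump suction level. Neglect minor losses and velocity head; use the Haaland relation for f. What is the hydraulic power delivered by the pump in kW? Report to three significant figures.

V = 4Q/(πD²) = 1.137 m/s; Re = 5.54×10^5; ε/D = 6.90×10^-5; f = 0.01372
h_f = f(L/D)V²/2g = 3.327 m
Total head H = z + h_f = 32.3 + 3.327 = 35.63 m
P_hyd = ρgQH = 1025·9.81·0.285·35.63 = 102.1 kW

P_hyd ≈ 102 kW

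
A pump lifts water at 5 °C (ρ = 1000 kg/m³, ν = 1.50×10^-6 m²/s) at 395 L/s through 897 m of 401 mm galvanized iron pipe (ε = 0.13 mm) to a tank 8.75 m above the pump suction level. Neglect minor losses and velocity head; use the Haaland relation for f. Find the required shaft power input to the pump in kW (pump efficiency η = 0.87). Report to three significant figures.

P_shaft ≈ 118 kW

V = 4Q/(πD²) = 3.128 m/s; Re = 8.36×10^5; ε/D = 3.24×10^-4; f = 0.01593
h_f = f(L/D)V²/2g = 17.76 m
Total head H = z + h_f = 8.75 + 17.76 = 26.51 m
P_hyd = ρgQH = 1000·9.81·0.395·26.51 = 102.7 kW
P_shaft = P_hyd/η = 102.7/0.87 = 118.1 kW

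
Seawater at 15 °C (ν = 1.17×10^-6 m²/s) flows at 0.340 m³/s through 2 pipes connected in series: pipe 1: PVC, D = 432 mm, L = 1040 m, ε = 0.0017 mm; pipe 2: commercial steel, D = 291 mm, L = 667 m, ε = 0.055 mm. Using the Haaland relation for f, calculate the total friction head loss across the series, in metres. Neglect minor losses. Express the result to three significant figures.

H ≈ 51.6 m

Pipe 1: V = 2.320 m/s, Re = 8.56×10^5, ε/D = 3.94×10^-6, f = 0.01195, h_1 = f(L/D)V²/2g = 7.892 m
Pipe 2: V = 5.112 m/s, Re = 1.27×10^6, ε/D = 1.89×10^-4, f = 0.01431, h_2 = f(L/D)V²/2g = 43.68 m
Series → Q common, losses add: H = Σh = 51.57 m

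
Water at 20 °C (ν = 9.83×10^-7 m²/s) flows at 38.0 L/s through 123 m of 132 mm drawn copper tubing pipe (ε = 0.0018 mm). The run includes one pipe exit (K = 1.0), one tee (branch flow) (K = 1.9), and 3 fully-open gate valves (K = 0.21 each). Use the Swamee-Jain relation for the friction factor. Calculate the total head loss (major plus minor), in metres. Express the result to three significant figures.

V = 4Q/(πD²) = 2.777 m/s; V²/2g = 0.3930 m
Re = 3.73×10^5, ε/D = 1.36×10^-5 → f = 0.01399 (Swamee-Jain)
Major: h_f = f(L/D)·V²/2g = 0.01399·931.8·0.3930 = 5.122 m
Minor: ΣK = 3.53; h_m = ΣK·V²/2g = 1.387 m
Total H_L = 5.122 + 1.387 = 6.510 m

H_L ≈ 6.51 m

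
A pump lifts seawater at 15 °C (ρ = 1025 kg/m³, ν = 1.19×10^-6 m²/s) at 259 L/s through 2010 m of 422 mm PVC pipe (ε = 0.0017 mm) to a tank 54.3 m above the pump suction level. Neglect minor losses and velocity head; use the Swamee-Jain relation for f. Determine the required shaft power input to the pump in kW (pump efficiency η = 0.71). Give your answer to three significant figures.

P_shaft ≈ 238 kW

V = 4Q/(πD²) = 1.852 m/s; Re = 6.57×10^5; ε/D = 4.03×10^-6; f = 0.01255
h_f = f(L/D)V²/2g = 10.45 m
Total head H = z + h_f = 54.3 + 10.45 = 64.75 m
P_hyd = ρgQH = 1025·9.81·0.259·64.75 = 168.6 kW
P_shaft = P_hyd/η = 168.6/0.71 = 237.5 kW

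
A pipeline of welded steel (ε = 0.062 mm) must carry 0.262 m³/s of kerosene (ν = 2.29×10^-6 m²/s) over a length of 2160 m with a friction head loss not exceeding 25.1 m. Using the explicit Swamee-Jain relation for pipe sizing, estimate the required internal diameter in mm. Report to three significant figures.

Swamee-Jain (Type III): D = 0.66·[ε^1.25·(LQ²/(gh_f))^4.75 + ν·Q^9.4·(L/(gh_f))^5.2]^0.04
LQ²/(gh_f) = 0.6022; L/(gh_f) = 8.772
Term 1 = ε^1.25·(…)^4.75 = 4.94×10^-7; Term 2 = ν·Q^9.4·(…)^5.2 = 6.25×10^-7
D = 0.66·(4.94×10^-7 + 6.25×10^-7)^0.04 = 0.3815 m = 382 mm
Check: V = 2.29 m/s, Re = 3.82×10^5, f = 0.01557, h_f = 23.6 m ≈ 25.1 m ✓

D ≈ 382 mm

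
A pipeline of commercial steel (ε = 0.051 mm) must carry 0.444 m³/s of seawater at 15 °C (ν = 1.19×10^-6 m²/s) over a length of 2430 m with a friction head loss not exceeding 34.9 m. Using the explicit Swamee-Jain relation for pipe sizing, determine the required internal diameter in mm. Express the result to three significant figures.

D ≈ 439 mm

Swamee-Jain (Type III): D = 0.66·[ε^1.25·(LQ²/(gh_f))^4.75 + ν·Q^9.4·(L/(gh_f))^5.2]^0.04
LQ²/(gh_f) = 1.399; L/(gh_f) = 7.098
Term 1 = ε^1.25·(…)^4.75 = 2.13×10^-5; Term 2 = ν·Q^9.4·(…)^5.2 = 1.54×10^-5
D = 0.66·(2.13×10^-5 + 1.54×10^-5)^0.04 = 0.4386 m = 439 mm
Check: V = 2.94 m/s, Re = 1.08×10^6, f = 0.01366, h_f = 33.3 m ≈ 34.9 m ✓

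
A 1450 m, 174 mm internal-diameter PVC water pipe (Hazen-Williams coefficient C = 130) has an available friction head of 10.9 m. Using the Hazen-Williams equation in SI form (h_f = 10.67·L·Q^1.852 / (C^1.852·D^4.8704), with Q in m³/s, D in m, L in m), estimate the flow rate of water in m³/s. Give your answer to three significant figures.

Q ≈ 0.0260 m³/s

Rearranging: Q = [h_f·C^1.852·D^4.8704 / (10.67·L)]^(1/1.852)
Q = [10.9·130^1.852·0.174^4.8704 / (10.67·1450)]^0.540 = 0.02599 m³/s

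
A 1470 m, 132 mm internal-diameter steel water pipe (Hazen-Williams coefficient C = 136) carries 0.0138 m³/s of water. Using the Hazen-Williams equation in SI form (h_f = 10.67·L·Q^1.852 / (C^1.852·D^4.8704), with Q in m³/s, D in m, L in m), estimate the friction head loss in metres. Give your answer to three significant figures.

h_f ≈ 12.1 m

h_f = 10.67·1470·0.0138^1.852 / (136^1.852·0.132^4.8704) = 12.09 m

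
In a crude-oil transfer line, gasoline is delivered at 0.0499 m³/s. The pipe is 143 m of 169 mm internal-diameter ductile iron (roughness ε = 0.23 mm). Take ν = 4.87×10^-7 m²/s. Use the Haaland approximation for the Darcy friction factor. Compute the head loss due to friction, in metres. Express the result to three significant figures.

h_f ≈ 4.59 m

V = 4Q/(πD²) = 4·0.0499/(π·0.169²) = 2.225 m/s
Re = VD/ν = 2.225·0.169/4.87×10^-7 = 7.72×10^5 → turbulent
ε/D = 0.23/169 = 0.00136
Haaland: f = 0.02151
h_f = f(L/D)V²/(2g) = 0.02151·(143/0.169)·2.225²/(2·9.81) = 4.591 m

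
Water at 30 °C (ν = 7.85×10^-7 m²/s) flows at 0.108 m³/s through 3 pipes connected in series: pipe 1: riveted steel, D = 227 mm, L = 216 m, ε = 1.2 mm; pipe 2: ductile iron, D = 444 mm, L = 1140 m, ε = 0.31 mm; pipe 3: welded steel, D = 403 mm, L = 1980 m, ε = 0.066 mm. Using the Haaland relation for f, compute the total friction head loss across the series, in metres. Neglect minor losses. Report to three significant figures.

H ≈ 14.6 m

Pipe 1: V = 2.669 m/s, Re = 7.72×10^5, ε/D = 0.00529, f = 0.03106, h_1 = f(L/D)V²/2g = 10.73 m
Pipe 2: V = 0.6975 m/s, Re = 3.95×10^5, ε/D = 6.98×10^-4, f = 0.01890, h_2 = f(L/D)V²/2g = 1.203 m
Pipe 3: V = 0.8467 m/s, Re = 4.35×10^5, ε/D = 1.64×10^-4, f = 0.01514, h_3 = f(L/D)V²/2g = 2.718 m
Series → Q common, losses add: H = Σh = 14.65 m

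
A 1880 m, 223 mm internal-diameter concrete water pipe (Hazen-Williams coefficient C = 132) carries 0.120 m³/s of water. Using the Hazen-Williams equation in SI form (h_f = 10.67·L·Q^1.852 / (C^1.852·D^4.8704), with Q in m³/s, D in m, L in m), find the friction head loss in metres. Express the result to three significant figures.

h_f ≈ 69.8 m

h_f = 10.67·1880·0.120^1.852 / (132^1.852·0.223^4.8704) = 69.77 m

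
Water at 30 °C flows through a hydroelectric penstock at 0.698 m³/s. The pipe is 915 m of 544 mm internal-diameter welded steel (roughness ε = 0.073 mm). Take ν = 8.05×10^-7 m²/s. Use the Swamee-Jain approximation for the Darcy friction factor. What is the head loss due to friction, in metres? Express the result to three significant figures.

h_f ≈ 10.4 m

V = 4Q/(πD²) = 4·0.698/(π·0.544²) = 3.003 m/s
Re = VD/ν = 3.003·0.544/8.05×10^-7 = 2.03×10^6 → turbulent
ε/D = 0.073/544 = 1.34×10^-4
Swamee-Jain: f = 0.01342
h_f = f(L/D)V²/(2g) = 0.01342·(915/0.544)·3.003²/(2·9.81) = 10.38 m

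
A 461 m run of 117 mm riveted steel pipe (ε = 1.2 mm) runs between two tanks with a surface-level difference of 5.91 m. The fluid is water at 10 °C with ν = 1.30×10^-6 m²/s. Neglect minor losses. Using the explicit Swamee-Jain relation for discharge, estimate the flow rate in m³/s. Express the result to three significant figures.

Swamee-Jain (Type II): Q = -0.965·√(gD⁵h_f/L)·ln[ε/(3.7D) + √(3.17ν²L/(gD³h_f))]
√(gD⁵h_f/L) = √(9.81·0.117⁵·5.91/461) = 0.001661
ε/(3.7D) = 0.00277; √(3.17ν²L/(gD³h_f)) = 1.63×10^-4
Q = -0.965·0.001661·ln(0.002935) = 0.009344 m³/s
Check: V = 0.869 m/s, Re = 7.82×10^4, f = 0.03927, h_f = 5.96 m ≈ 5.91 m ✓

Q ≈ 0.00934 m³/s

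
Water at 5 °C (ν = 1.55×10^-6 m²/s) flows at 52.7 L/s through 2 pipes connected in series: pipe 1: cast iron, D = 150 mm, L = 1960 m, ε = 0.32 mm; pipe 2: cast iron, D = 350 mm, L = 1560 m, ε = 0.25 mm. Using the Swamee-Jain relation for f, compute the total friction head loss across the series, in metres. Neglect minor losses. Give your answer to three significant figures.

H ≈ 147 m

Pipe 1: V = 2.982 m/s, Re = 2.89×10^5, ε/D = 0.00213, f = 0.02458, h_1 = f(L/D)V²/2g = 145.6 m
Pipe 2: V = 0.5478 m/s, Re = 1.24×10^5, ε/D = 7.14×10^-4, f = 0.02083, h_2 = f(L/D)V²/2g = 1.419 m
Series → Q common, losses add: H = Σh = 147.0 m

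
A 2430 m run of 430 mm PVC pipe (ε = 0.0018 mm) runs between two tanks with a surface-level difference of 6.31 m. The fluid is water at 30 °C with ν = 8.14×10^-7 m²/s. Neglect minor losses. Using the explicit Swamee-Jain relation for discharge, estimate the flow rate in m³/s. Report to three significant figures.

Swamee-Jain (Type II): Q = -0.965·√(gD⁵h_f/L)·ln[ε/(3.7D) + √(3.17ν²L/(gD³h_f))]
√(gD⁵h_f/L) = √(9.81·0.430⁵·6.31/2430) = 0.01935
ε/(3.7D) = 1.13×10^-6; √(3.17ν²L/(gD³h_f)) = 3.22×10^-5
Q = -0.965·0.01935·ln(3.334×10^-5) = 0.1925 m³/s
Check: V = 1.33 m/s, Re = 7.00×10^5, f = 0.01242, h_f = 6.29 m ≈ 6.31 m ✓

Q ≈ 0.193 m³/s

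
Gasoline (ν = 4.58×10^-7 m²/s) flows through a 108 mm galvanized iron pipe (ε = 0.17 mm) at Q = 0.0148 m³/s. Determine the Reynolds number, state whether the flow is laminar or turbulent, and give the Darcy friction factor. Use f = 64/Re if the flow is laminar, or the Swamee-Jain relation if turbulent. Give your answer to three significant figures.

V = 4Q/(πD²) = 1.616 m/s
Re = VD/ν = 1.616·0.108/4.58×10^-7 = 3.81×10^5
Re > 4000 → turbulent; ε/D = 0.00157
Swamee-Jain: f = 0.02270

Re ≈ 3.81×10^5; turbulent; f ≈ 0.0227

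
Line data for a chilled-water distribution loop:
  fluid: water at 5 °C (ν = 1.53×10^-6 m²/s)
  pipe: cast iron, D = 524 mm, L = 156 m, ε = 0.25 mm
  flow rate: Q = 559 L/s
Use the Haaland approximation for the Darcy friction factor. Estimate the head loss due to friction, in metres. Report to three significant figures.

h_f ≈ 1.74 m

V = 4Q/(πD²) = 4·0.559/(π·0.524²) = 2.592 m/s
Re = VD/ν = 2.592·0.524/1.53×10^-6 = 8.88×10^5 → turbulent
ε/D = 0.25/524 = 4.77×10^-4
Haaland: f = 0.01707
h_f = f(L/D)V²/(2g) = 0.01707·(156/0.524)·2.592²/(2·9.81) = 1.740 m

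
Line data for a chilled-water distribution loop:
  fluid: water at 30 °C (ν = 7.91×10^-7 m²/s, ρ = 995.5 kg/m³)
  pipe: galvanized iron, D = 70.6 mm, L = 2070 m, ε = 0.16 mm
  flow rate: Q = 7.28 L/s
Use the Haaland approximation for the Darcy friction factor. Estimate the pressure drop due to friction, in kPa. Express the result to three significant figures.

Δp ≈ 1270 kPa

V = 4Q/(πD²) = 4·0.00728/(π·0.0706²) = 1.860 m/s
Re = VD/ν = 1.860·0.0706/7.91×10^-7 = 1.66×10^5 → turbulent
ε/D = 0.16/70.6 = 0.00227
Haaland: f = 0.02513
h_f = f(L/D)V²/(2g) = 0.02513·(2070/0.0706)·1.860²/(2·9.81) = 129.9 m
Δp = ρg·h_f = 995.5·9.81·129.9 = 1268 kPa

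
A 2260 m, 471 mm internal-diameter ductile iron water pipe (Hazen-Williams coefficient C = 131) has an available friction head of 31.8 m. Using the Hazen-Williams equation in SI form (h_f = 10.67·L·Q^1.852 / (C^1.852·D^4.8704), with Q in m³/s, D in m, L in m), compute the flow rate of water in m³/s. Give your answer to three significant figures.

Rearranging: Q = [h_f·C^1.852·D^4.8704 / (10.67·L)]^(1/1.852)
Q = [31.8·131^1.852·0.471^4.8704 / (10.67·2260)]^0.540 = 0.5040 m³/s

Q ≈ 0.504 m³/s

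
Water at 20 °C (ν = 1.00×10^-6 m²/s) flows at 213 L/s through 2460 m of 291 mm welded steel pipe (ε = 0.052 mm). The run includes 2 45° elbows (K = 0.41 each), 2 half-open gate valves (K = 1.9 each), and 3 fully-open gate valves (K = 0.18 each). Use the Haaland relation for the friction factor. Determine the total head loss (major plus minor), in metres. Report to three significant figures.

H_L ≈ 66.4 m

V = 4Q/(πD²) = 3.203 m/s; V²/2g = 0.5228 m
Re = 9.32×10^5, ε/D = 1.79×10^-4 → f = 0.01441 (Haaland)
Major: h_f = f(L/D)·V²/2g = 0.01441·8454·0.5228 = 63.70 m
Minor: ΣK = 5.16; h_m = ΣK·V²/2g = 2.697 m
Total H_L = 63.70 + 2.697 = 66.40 m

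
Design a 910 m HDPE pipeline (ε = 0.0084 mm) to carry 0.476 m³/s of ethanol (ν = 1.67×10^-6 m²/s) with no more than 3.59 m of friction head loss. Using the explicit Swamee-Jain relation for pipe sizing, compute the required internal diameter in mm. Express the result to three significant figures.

Swamee-Jain (Type III): D = 0.66·[ε^1.25·(LQ²/(gh_f))^4.75 + ν·Q^9.4·(L/(gh_f))^5.2]^0.04
LQ²/(gh_f) = 5.855; L/(gh_f) = 25.84
Term 1 = ε^1.25·(…)^4.75 = 0.00200; Term 2 = ν·Q^9.4·(…)^5.2 = 0.0344
D = 0.66·(0.00200 + 0.0344)^0.04 = 0.5781 m = 578 mm
Check: V = 1.81 m/s, Re = 6.28×10^5, f = 0.01284, h_f = 3.39 m ≈ 3.59 m ✓

D ≈ 578 mm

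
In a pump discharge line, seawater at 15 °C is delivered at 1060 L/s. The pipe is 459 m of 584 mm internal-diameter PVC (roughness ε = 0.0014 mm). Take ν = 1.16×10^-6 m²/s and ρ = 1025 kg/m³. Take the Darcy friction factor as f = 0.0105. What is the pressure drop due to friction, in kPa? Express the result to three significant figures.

V = 4Q/(πD²) = 4·1.06/(π·0.584²) = 3.957 m/s
h_f = f(L/D)V²/(2g) = 0.01050·(459/0.584)·3.957²/(2·9.81) = 6.587 m
Δp = ρg·h_f = 1025·9.81·6.587 = 66.23 kPa

Δp ≈ 66.2 kPa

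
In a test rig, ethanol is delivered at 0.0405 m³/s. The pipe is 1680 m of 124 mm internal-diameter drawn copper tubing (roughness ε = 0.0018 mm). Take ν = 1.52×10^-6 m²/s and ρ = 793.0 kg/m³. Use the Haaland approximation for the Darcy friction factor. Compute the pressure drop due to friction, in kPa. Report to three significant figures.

Δp ≈ 888 kPa

V = 4Q/(πD²) = 4·0.0405/(π·0.124²) = 3.354 m/s
Re = VD/ν = 3.354·0.124/1.52×10^-6 = 2.74×10^5 → turbulent
ε/D = 0.0018/124 = 1.45×10^-5
Haaland: f = 0.01470
h_f = f(L/D)V²/(2g) = 0.01470·(1680/0.124)·3.354²/(2·9.81) = 114.2 m
Δp = ρg·h_f = 793.0·9.81·114.2 = 888.4 kPa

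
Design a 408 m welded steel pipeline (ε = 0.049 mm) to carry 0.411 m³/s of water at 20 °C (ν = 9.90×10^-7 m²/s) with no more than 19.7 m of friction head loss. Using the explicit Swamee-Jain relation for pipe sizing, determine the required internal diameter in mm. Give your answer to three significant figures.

D ≈ 335 mm

Swamee-Jain (Type III): D = 0.66·[ε^1.25·(LQ²/(gh_f))^4.75 + ν·Q^9.4·(L/(gh_f))^5.2]^0.04
LQ²/(gh_f) = 0.3566; L/(gh_f) = 2.111
Term 1 = ε^1.25·(…)^4.75 = 3.06×10^-8; Term 2 = ν·Q^9.4·(…)^5.2 = 1.13×10^-8
D = 0.66·(3.06×10^-8 + 1.13×10^-8)^0.04 = 0.3345 m = 335 mm
Check: V = 4.68 m/s, Re = 1.58×10^6, f = 0.01376, h_f = 18.7 m ≈ 19.7 m ✓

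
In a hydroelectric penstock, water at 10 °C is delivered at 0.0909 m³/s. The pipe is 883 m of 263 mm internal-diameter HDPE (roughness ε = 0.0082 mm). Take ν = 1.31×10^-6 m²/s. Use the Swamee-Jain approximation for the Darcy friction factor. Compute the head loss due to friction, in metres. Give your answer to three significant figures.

h_f ≈ 6.93 m

V = 4Q/(πD²) = 4·0.0909/(π·0.263²) = 1.673 m/s
Re = VD/ν = 1.673·0.263/1.31×10^-6 = 3.36×10^5 → turbulent
ε/D = 0.0082/263 = 3.12×10^-5
Swamee-Jain: f = 0.01446
h_f = f(L/D)V²/(2g) = 0.01446·(883/0.263)·1.673²/(2·9.81) = 6.926 m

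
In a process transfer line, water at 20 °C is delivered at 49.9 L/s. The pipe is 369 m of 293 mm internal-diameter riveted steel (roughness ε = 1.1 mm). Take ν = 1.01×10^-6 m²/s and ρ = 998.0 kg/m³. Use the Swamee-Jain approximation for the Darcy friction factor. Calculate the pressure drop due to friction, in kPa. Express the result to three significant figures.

Δp ≈ 9.85 kPa

V = 4Q/(πD²) = 4·0.0499/(π·0.293²) = 0.7401 m/s
Re = VD/ν = 0.7401·0.293/1.01×10^-6 = 2.15×10^5 → turbulent
ε/D = 1.1/293 = 0.00375
Swamee-Jain: f = 0.02861
h_f = f(L/D)V²/(2g) = 0.02861·(369/0.293)·0.7401²/(2·9.81) = 1.006 m
Δp = ρg·h_f = 998.0·9.81·1.006 = 9.846 kPa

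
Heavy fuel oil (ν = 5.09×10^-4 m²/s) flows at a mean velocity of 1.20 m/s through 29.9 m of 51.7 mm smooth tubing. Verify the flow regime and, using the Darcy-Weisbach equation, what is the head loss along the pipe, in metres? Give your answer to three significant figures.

Re = VD/ν = 1.20·0.05170/5.09×10^-4 = 122 → laminar (Re < 2300)
f = 64/Re = 0.5251
h_f = f(L/D)V²/(2g) = 0.5251·(29.9/0.05170)·1.20²/(2·9.81) = 22.29 m

h_f ≈ 22.3 m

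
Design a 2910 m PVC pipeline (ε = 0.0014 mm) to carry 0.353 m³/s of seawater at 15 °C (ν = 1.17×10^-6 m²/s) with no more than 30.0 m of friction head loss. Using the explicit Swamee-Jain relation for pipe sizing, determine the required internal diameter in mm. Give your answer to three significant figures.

D ≈ 416 mm

Swamee-Jain (Type III): D = 0.66·[ε^1.25·(LQ²/(gh_f))^4.75 + ν·Q^9.4·(L/(gh_f))^5.2]^0.04
LQ²/(gh_f) = 1.232; L/(gh_f) = 9.888
Term 1 = ε^1.25·(…)^4.75 = 1.30×10^-7; Term 2 = ν·Q^9.4·(…)^5.2 = 9.81×10^-6
D = 0.66·(1.30×10^-7 + 9.81×10^-6)^0.04 = 0.4163 m = 416 mm
Check: V = 2.59 m/s, Re = 9.23×10^5, f = 0.01185, h_f = 28.4 m ≈ 30.0 m ✓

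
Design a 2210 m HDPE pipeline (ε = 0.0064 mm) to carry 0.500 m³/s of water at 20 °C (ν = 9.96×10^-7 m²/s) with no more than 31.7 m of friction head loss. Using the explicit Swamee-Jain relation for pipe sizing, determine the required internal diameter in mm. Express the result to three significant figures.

D ≈ 442 mm

Swamee-Jain (Type III): D = 0.66·[ε^1.25·(LQ²/(gh_f))^4.75 + ν·Q^9.4·(L/(gh_f))^5.2]^0.04
LQ²/(gh_f) = 1.777; L/(gh_f) = 7.107
Term 1 = ε^1.25·(…)^4.75 = 4.94×10^-6; Term 2 = ν·Q^9.4·(…)^5.2 = 3.96×10^-5
D = 0.66·(4.94×10^-6 + 3.96×10^-5)^0.04 = 0.4421 m = 442 mm
Check: V = 3.26 m/s, Re = 1.45×10^6, f = 0.01135, h_f = 30.7 m ≈ 31.7 m ✓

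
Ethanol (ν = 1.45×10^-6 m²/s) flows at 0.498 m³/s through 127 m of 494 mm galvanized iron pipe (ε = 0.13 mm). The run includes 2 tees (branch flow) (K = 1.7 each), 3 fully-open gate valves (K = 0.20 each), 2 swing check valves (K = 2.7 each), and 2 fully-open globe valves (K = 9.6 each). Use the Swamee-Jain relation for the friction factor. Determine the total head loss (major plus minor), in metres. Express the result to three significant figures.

V = 4Q/(πD²) = 2.598 m/s; V²/2g = 0.3441 m
Re = 8.85×10^5, ε/D = 2.63×10^-4 → f = 0.01551 (Swamee-Jain)
Major: h_f = f(L/D)·V²/2g = 0.01551·257.1·0.3441 = 1.372 m
Minor: ΣK = 28.6; h_m = ΣK·V²/2g = 9.841 m
Total H_L = 1.372 + 9.841 = 11.21 m

H_L ≈ 11.2 m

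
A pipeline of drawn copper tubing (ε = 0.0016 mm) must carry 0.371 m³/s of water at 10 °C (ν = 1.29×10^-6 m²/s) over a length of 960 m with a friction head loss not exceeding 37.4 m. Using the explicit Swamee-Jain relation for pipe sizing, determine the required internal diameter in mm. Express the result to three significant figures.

Swamee-Jain (Type III): D = 0.66·[ε^1.25·(LQ²/(gh_f))^4.75 + ν·Q^9.4·(L/(gh_f))^5.2]^0.04
LQ²/(gh_f) = 0.3601; L/(gh_f) = 2.617
Term 1 = ε^1.25·(…)^4.75 = 4.45×10^-10; Term 2 = ν·Q^9.4·(…)^5.2 = 1.72×10^-8
D = 0.66·(4.45×10^-10 + 1.72×10^-8)^0.04 = 0.3231 m = 323 mm
Check: V = 4.52 m/s, Re = 1.13×10^6, f = 0.01150, h_f = 35.6 m ≈ 37.4 m ✓

D ≈ 323 mm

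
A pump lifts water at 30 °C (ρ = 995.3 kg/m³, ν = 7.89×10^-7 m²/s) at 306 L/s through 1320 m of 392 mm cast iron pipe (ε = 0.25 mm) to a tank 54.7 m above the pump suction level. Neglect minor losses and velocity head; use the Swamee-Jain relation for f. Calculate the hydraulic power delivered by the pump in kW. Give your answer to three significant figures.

P_hyd ≈ 223 kW

V = 4Q/(πD²) = 2.535 m/s; Re = 1.26×10^6; ε/D = 6.38×10^-4; f = 0.01807
h_f = f(L/D)V²/2g = 19.94 m
Total head H = z + h_f = 54.7 + 19.94 = 74.64 m
P_hyd = ρgQH = 995.3·9.81·0.306·74.64 = 223.0 kW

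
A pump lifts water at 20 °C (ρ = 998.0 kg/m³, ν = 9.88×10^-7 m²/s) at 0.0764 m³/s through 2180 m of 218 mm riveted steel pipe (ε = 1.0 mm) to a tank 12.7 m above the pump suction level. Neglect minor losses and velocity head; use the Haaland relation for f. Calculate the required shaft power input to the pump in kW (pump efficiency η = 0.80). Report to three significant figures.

P_shaft ≈ 71.5 kW

V = 4Q/(πD²) = 2.047 m/s; Re = 4.52×10^5; ε/D = 0.00459; f = 0.02985
h_f = f(L/D)V²/2g = 63.75 m
Total head H = z + h_f = 12.7 + 63.75 = 76.45 m
P_hyd = ρgQH = 998.0·9.81·0.0764·76.45 = 57.18 kW
P_shaft = P_hyd/η = 57.18/0.80 = 71.48 kW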